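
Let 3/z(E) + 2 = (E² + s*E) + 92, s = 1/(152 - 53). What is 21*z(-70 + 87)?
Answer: 6237/37538 ≈ 0.16615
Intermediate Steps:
s = 1/99 ≈ 0.010101
z(E) = 3/(90 + E² + E/99) (z(E) = 3/(-2 + ((E² + E/99) + 92)) = 3/(-2 + (92 + E² + E/99)) = 3/(90 + E² + E/99))
21*z(-70 + 87) = 21*(297/(8910 + (-70 + 87) + 99*(-70 + 87)²)) = 21*(297/(8910 + 17 + 99*17²)) = 21*(297/(8910 + 17 + 99*289)) = 21*(297/(8910 + 17 + 28611)) = 21*(297/37538) = 6237/37538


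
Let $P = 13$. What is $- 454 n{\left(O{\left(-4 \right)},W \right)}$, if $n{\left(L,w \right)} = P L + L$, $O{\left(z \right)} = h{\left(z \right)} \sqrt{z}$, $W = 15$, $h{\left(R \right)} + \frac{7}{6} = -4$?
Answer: $\frac{197036 i}{3} \approx 65679.0 i$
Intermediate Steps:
$h{\left(R \right)} = - \frac{31}{6}$ ($h{\left(R \right)} = - \frac{7}{6} - 4 = - \frac{31}{6}$)
$O{\left(z \right)} = - \frac{31 \sqrt{z}}{6}$
$n{\left(L,w \right)} = 14 L$ ($n{\left(L,w \right)} = 13 L + L = 14 L$)
$- 454 n{\left(O{\left(-4 \right)},W \right)} = - 454 \cdot 14 \left(- \frac{31 \sqrt{-4}}{6}\right) = - 454 \cdot 14 \left(- \frac{31 \cdot 2 i}{6}\right) = - 454 \cdot 14 \left(- \frac{31 i}{3}\right) = - 454 \left(- \frac{434 i}{3}\right) = \frac{197036 i}{3}$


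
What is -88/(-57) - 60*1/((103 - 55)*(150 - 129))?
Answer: 2369/1596 ≈ 1.4843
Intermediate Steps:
-88/(-57) - 60*1/((103 - 55)*(150 - 129)) = -88*(-1/57) - 60/(48*21) = 88/57 - 60/1008 = 88/57 - 60*1/1008 = 88/57 - 5/84 = 2369/1596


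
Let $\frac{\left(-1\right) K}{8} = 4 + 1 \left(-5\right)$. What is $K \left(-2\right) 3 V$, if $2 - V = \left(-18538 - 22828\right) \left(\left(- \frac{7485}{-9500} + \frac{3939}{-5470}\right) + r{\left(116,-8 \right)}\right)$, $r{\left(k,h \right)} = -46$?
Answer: $\frac{23696414194392}{259825} \approx 9.1201 \cdot 10^{7}$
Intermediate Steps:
$K = 8$ ($K = - 8 \left(4 + 1 \left(-5\right)\right) = - 8 \left(4 - 5\right) = \left(-8\right) \left(-1\right) = 8$)
$V = - \frac{987350591433}{519650}$ ($V = 2 - \left(-18538 - 22828\right) \left(\left(- \frac{7485}{-9500} + \frac{3939}{-5470}\right) - 46\right) = 2 - - 41366 \left(\left(\left(-7485\right) \left(- \frac{1}{9500}\right) + 3939 \left(- \frac{1}{5470}\right)\right) - 46\right) = 2 - - 41366 \left(\left(\frac{1497}{1900} - \frac{3939}{5470}\right) - 46\right) = 2 - - 41366 \left(\frac{70449}{1039300} - 46\right) = 2 - \left(-41366\right) \left(- \frac{47737351}{1039300}\right) = 2 - \frac{987351630733}{519650} = - \frac{987350591433}{519650} \approx -1.9 \cdot 10^{6}$)
$K \left(-2\right) 3 V = 8 \left(-2\right) 3 \left(- \frac{987350591433}{519650}\right) = \left(-16\right) 3 \left(- \frac{987350591433}{519650}\right) = \left(-48\right) \left(- \frac{987350591433}{519650}\right) = \frac{23696414194392}{259825}$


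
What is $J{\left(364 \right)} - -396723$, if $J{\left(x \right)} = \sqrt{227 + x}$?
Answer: $396723 + \sqrt{591} \approx 3.9675 \cdot 10^{5}$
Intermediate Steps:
$J{\left(364 \right)} - -396723 = \sqrt{227 + 364} - -396723 = \sqrt{591} + 396723 = 396723 + \sqrt{591}$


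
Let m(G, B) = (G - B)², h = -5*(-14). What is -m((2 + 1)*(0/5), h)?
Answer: -4900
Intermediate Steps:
h = 70
-m((2 + 1)*(0/5), h) = -(70 - (2 + 1)*0/5)² = -(70 - 3*0*(⅕))² = -(70 - 3*0)² = -(70 - 1*0)² = -(70 + 0)² = -1*70² = -1*4900 = -4900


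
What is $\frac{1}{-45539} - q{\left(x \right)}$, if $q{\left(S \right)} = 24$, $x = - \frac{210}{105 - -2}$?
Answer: $- \frac{1092937}{45539} \approx -24.0$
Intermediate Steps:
$x = - \frac{210}{107}$ ($x = - \frac{210}{105 + 2} = - \frac{210}{107} \approx -1.9626$)
$\frac{1}{-45539} - q{\left(x \right)} = \frac{1}{-45539} - 24 = - \frac{1}{45539} - 24 = - \frac{1092937}{45539}$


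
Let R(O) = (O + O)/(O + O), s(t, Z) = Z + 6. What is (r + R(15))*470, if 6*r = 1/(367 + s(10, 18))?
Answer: 551545/1173 ≈ 470.20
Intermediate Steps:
s(t, Z) = 6 + Z
R(O) = 1 (R(O) = (2*O)/((2*O)) = (2*O)*(1/(2*O)) = 1)
r = 1/2346 (r = 1/(6*(367 + (6 + 18))) = 1/(6*(367 + 24)) = (1/6)/391 = (1/6)*(1/391) = 1/2346 ≈ 0.00042626)
(r + R(15))*470 = (1/2346 + 1)*470 = (2347/2346)*470 = 551545/1173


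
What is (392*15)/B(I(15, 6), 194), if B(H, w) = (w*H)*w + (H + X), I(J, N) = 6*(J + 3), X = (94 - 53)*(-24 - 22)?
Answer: 588/406291 ≈ 0.0014472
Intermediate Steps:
X = -1886 (X = 41*(-46) = -1886)
I(J, N) = 18 + 6*J (I(J, N) = 6*(3 + J) = 18 + 6*J)
B(H, w) = -1886 + H + H*w**2 (B(H, w) = (w*H)*w + (H - 1886) = (H*w)*w + (-1886 + H) = H*w**2 + (-1886 + H) = -1886 + H + H*w**2)
(392*15)/B(I(15, 6), 194) = (392*15)/(-1886 + (18 + 6*15) + (18 + 6*15)*194**2) = 5880/(-1886 + (18 + 90) + (18 + 90)*37636) = 5880/(-1886 + 108 + 108*37636) = 5880/(-1886 + 108 + 4064688) = 5880/4062910 = 5880*(1/4062910) = 588/406291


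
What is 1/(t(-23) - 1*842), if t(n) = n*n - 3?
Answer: -1/316 ≈ -0.0031646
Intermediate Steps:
t(n) = -3 + n**2 (t(n) = n**2 - 3 = -3 + n**2)
1/(t(-23) - 1*842) = 1/((-3 + (-23)**2) - 1*842) = 1/((-3 + 529) - 842) = 1/(526 - 842) = 1/(-316) = -1/316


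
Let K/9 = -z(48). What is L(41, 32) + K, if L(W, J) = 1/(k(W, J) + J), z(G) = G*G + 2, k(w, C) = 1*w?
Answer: -1515041/73 ≈ -20754.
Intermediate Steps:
k(w, C) = w
z(G) = 2 + G² (z(G) = G² + 2 = 2 + G²)
L(W, J) = 1/(J + W) (L(W, J) = 1/(W + J) = 1/(J + W))
K = -20754 (K = 9*(-(2 + 48²)) = 9*(-(2 + 2304)) = 9*(-1*2306) = 9*(-2306) = -20754)
L(41, 32) + K = 1/(32 + 41) - 20754 = 1/73 - 20754 = -1515041/73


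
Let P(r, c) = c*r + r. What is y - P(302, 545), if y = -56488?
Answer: -221380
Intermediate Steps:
P(r, c) = r + c*r
y - P(302, 545) = -56488 - 302*(1 + 545) = -56488 - 302*546 = -56488 - 1*164892 = -56488 - 164892 = -221380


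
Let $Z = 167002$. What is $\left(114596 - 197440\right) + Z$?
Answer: $84158$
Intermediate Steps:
$\left(114596 - 197440\right) + Z = \left(114596 - 197440\right) + 167002 = -82844 + 167002 = 84158$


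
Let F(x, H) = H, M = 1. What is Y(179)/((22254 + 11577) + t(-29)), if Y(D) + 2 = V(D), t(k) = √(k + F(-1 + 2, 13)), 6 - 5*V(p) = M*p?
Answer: -6191073/5722682885 + 732*I/5722682885 ≈ -0.0010818 + 1.2791e-7*I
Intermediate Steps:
V(p) = 6/5 - p/5
t(k) = √(13 + k) (t(k) = √(k + 13) = √(13 + k))
Y(D) = -⅘ - D/5 (Y(D) = -2 + (6/5 - D/5) = -⅘ - D/5)
Y(179)/((22254 + 11577) + t(-29)) = (-⅘ - ⅕*179)/((22254 + 11577) + √(13 - 29)) = (-⅘ - 179/5)/(33831 + √(-16)) = -183*(33831 - 4*I)/1144536577/5 = -183*(33831 - 4*I)/5722682885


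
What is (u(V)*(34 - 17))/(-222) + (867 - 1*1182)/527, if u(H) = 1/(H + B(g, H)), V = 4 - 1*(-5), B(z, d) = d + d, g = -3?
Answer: -1897069/3158838 ≈ -0.60056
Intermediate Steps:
B(z, d) = 2*d
V = 9 (V = 4 + 5 = 9)
u(H) = 1/(3*H) (u(H) = 1/(H + 2*H) = 1/(3*H))
(u(V)*(34 - 17))/(-222) + (867 - 1*1182)/527 = (((1/3)/9)*(34 - 17))/(-222) + (867 - 1*1182)/527 = (((1/3)*(1/9))*17)*(-1/222) + (867 - 1182)*(1/527) = ((1/27)*17)*(-1/222) - 315*1/527 = (17/27)*(-1/222) - 315/527 = -17/5994 - 315/527 = -1897069/3158838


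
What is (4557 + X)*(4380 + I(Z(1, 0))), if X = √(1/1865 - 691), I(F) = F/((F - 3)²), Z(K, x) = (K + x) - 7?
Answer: 179633902/9 + 118258*I*√2403451610/50355 ≈ 1.9959e+7 + 1.1513e+5*I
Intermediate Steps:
Z(K, x) = -7 + K + x
I(F) = F/(-3 + F)² (I(F) = F/((-3 + F)²) = F/(-3 + F)²)
X = I*√2403451610/1865 (X = √(1/1865 - 691) = √(-1288714/1865) = I*√2403451610/1865 ≈ 26.287*I)
(4557 + X)*(4380 + I(Z(1, 0))) = (4557 + I*√2403451610/1865)*(4380 + (-7 + 1 + 0)/(-3 + (-7 + 1 + 0))²) = (4557 + I*√2403451610/1865)*(4380 - 6/(-3 - 6)²) = (4557 + I*√2403451610/1865)*(4380 - 6/(-9)²) = (4557 + I*√2403451610/1865)*(4380 - 6*1/81) = (4557 + I*√2403451610/1865)*(4380 - 2/27) = (4557 + I*√2403451610/1865)*(118258/27) = 179633902/9 + 118258*I*√2403451610/50355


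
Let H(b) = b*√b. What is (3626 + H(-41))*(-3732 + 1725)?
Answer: -7277382 + 82287*I*√41 ≈ -7.2774e+6 + 5.2689e+5*I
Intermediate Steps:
H(b) = b^(3/2)
(3626 + H(-41))*(-3732 + 1725) = (3626 + (-41)^(3/2))*(-3732 + 1725) = (3626 - 41*I*√41)*(-2007) = -7277382 + 82287*I*√41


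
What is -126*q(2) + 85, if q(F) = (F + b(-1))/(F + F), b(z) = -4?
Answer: 148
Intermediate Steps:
q(F) = (-4 + F)/(2*F) (q(F) = (F - 4)/(F + F) = (-4 + F)/((2*F)) = (-4 + F)*(1/(2*F)) = (-4 + F)/(2*F))
-126*q(2) + 85 = -63*(-4 + 2)/2 + 85 = -63*(-2)/2 + 85 = -126*(-½) + 85 = 63 + 85 = 148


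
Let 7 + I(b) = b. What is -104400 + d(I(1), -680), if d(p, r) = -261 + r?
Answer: -105341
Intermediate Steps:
I(b) = -7 + b
-104400 + d(I(1), -680) = -104400 + (-261 - 680) = -104400 - 941 = -105341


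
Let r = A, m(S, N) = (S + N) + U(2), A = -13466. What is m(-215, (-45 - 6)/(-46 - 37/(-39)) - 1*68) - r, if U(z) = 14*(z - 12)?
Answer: 22918540/1757 ≈ 13044.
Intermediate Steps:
U(z) = -168 + 14*z (U(z) = 14*(-12 + z) = -168 + 14*z)
m(S, N) = -140 + N + S (m(S, N) = (S + N) + (-168 + 14*2) = (N + S) + (-168 + 28) = (N + S) - 140 = -140 + N + S)
r = -13466
m(-215, (-45 - 6)/(-46 - 37/(-39)) - 1*68) - r = (-140 + ((-45 - 6)/(-46 - 37/(-39)) - 1*68) - 215) - 1*(-13466) = (-140 + (-51/(-46 - 37*(-1/39)) - 68) - 215) + 13466 = (-140 + (-51/(-46 + 37/39) - 68) - 215) + 13466 = (-140 + (-51/(-1757/39) - 68) - 215) + 13466 = (-140 + (-51*(-39/1757) - 68) - 215) + 13466 = (-140 + (1989/1757 - 68) - 215) + 13466 = (-140 - 117487/1757 - 215) + 13466 = -741222/1757 + 13466 = 22918540/1757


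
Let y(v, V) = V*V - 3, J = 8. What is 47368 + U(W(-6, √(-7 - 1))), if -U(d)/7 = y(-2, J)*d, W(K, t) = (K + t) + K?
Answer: 52492 - 854*I*√2 ≈ 52492.0 - 1207.7*I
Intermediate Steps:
W(K, t) = t + 2*K
y(v, V) = -3 + V² (y(v, V) = V² - 3 = -3 + V²)
U(d) = -427*d (U(d) = -7*(-3 + 8²)*d = -7*(-3 + 64)*d = -427*d)
47368 + U(W(-6, √(-7 - 1))) = 47368 - 427*(√(-7 - 1) + 2*(-6)) = 47368 - 427*(√(-8) - 12) = 47368 - 427*(2*I*√2 - 12) = 47368 - 427*(-12 + 2*I*√2) = 47368 + (5124 - 854*I*√2) = 52492 - 854*I*√2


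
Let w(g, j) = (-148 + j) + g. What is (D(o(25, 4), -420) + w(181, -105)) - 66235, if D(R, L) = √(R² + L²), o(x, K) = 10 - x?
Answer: -66307 + 15*√785 ≈ -65887.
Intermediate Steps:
w(g, j) = -148 + g + j
D(R, L) = √(L² + R²)
(D(o(25, 4), -420) + w(181, -105)) - 66235 = (√((-420)² + (10 - 1*25)²) + (-148 + 181 - 105)) - 66235 = (√(176400 + (10 - 25)²) - 72) - 66235 = (√(176400 + (-15)²) - 72) - 66235 = (√(176400 + 225) - 72) - 66235 = (√176625 - 72) - 66235 = (15*√785 - 72) - 66235 = (-72 + 15*√785) - 66235 = -66307 + 15*√785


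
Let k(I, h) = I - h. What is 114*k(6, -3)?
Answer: 1026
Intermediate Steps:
114*k(6, -3) = 114*(6 - 1*(-3)) = 114*(6 + 3) = 114*9 = 1026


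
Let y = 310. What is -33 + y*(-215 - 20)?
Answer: -72883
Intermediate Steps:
-33 + y*(-215 - 20) = -33 + 310*(-215 - 20) = -33 + 310*(-235) = -33 - 72850 = -72883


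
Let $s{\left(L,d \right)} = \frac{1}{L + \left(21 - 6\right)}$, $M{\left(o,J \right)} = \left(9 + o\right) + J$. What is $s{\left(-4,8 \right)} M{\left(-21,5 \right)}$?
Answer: $- \frac{7}{11} \approx -0.63636$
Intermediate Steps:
$M{\left(o,J \right)} = 9 + J + o$
$s{\left(L,d \right)} = \frac{1}{15 + L}$ ($s{\left(L,d \right)} = \frac{1}{L + 15} = \frac{1}{15 + L}$)
$s{\left(-4,8 \right)} M{\left(-21,5 \right)} = \frac{9 + 5 - 21}{15 - 4} = \frac{1}{11} \left(-7\right) = - \frac{7}{11}$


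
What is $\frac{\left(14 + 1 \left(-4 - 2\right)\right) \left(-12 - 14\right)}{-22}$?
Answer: $\frac{104}{11} \approx 9.4545$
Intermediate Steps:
$\frac{\left(14 + 1 \left(-4 - 2\right)\right) \left(-12 - 14\right)}{-22} = \left(14 + 1 \left(-6\right)\right) \left(-26\right) \left(- \frac{1}{22}\right) = \left(14 - 6\right) \left(-26\right) \left(- \frac{1}{22}\right) = 8 \left(-26\right) \left(- \frac{1}{22}\right) = \left(-208\right) \left(- \frac{1}{22}\right) = \frac{104}{11}$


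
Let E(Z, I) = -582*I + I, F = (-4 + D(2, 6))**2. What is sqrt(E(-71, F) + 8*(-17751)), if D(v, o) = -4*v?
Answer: 2*I*sqrt(56418) ≈ 475.05*I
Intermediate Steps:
F = 144 (F = (-4 - 4*2)**2 = (-4 - 8)**2 = (-12)**2 = 144)
E(Z, I) = -581*I
sqrt(E(-71, F) + 8*(-17751)) = sqrt(-581*144 + 8*(-17751)) = sqrt(-83664 - 142008) = sqrt(-225672) = 2*I*sqrt(56418)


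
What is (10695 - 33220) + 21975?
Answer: -550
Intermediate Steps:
(10695 - 33220) + 21975 = -22525 + 21975 = -550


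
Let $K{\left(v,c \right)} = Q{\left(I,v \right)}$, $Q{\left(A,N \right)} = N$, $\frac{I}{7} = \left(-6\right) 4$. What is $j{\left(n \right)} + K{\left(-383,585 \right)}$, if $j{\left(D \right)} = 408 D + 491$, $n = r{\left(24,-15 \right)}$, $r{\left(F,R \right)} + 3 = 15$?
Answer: $5004$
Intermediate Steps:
$r{\left(F,R \right)} = 12$ ($r{\left(F,R \right)} = -3 + 15 = 12$)
$I = -168$ ($I = 7 \left(\left(-6\right) 4\right) = 7 \left(-24\right) = -168$)
$K{\left(v,c \right)} = v$
$n = 12$
$j{\left(D \right)} = 491 + 408 D$
$j{\left(n \right)} + K{\left(-383,585 \right)} = \left(491 + 408 \cdot 12\right) - 383 = \left(491 + 4896\right) - 383 = 5387 - 383 = 5004$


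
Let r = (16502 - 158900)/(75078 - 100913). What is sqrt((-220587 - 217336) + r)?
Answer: I*sqrt(292286812261345)/25835 ≈ 661.75*I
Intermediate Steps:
r = 142398/25835 (r = -142398/(-25835) = -142398*(-1/25835) = 142398/25835 ≈ 5.5118)
sqrt((-220587 - 217336) + r) = sqrt((-220587 - 217336) + 142398/25835) = sqrt(-437923 + 142398/25835) = sqrt(-11313598307/25835) = I*sqrt(292286812261345)/25835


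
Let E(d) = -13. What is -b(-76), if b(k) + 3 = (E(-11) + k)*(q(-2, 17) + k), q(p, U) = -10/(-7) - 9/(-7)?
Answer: -45636/7 ≈ -6519.4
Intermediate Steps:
q(p, U) = 19/7 (q(p, U) = -10*(-⅐) - 9*(-⅐) = 10/7 + 9/7 = 19/7)
b(k) = -3 + (-13 + k)*(19/7 + k)
-b(-76) = -(-268/7 + (-76)² - 72/7*(-76)) = -(-268/7 + 5776 + 5472/7) = -1*45636/7 = -45636/7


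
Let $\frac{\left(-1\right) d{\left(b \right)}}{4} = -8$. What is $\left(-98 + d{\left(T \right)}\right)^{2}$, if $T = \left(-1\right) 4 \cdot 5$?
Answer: $4356$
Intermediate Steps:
$T = -20$ ($T = \left(-4\right) 5 = -20$)
$d{\left(b \right)} = 32$ ($d{\left(b \right)} = \left(-4\right) \left(-8\right) = 32$)
$\left(-98 + d{\left(T \right)}\right)^{2} = \left(-98 + 32\right)^{2} = \left(-66\right)^{2} = 4356$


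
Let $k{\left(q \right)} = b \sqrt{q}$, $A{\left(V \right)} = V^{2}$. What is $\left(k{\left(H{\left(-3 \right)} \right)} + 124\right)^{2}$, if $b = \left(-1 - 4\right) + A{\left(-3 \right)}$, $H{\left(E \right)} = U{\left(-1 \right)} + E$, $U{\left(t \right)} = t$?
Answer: $15312 + 1984 i \approx 15312.0 + 1984.0 i$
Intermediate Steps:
$H{\left(E \right)} = -1 + E$
$b = 4$ ($b = \left(-1 - 4\right) + \left(-3\right)^{2} = -5 + 9 = 4$)
$k{\left(q \right)} = 4 \sqrt{q}$
$\left(k{\left(H{\left(-3 \right)} \right)} + 124\right)^{2} = \left(4 \sqrt{-1 - 3} + 124\right)^{2} = \left(4 \sqrt{-4} + 124\right)^{2} = \left(4 \cdot 2 i + 124\right)^{2} = \left(8 i + 124\right)^{2} = \left(124 + 8 i\right)^{2}$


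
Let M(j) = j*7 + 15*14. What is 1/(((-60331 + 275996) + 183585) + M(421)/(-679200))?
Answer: 679200/271170596843 ≈ 2.5047e-6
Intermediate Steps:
M(j) = 210 + 7*j (M(j) = 7*j + 210 = 210 + 7*j)
1/(((-60331 + 275996) + 183585) + M(421)/(-679200)) = 1/(((-60331 + 275996) + 183585) + (210 + 7*421)/(-679200)) = 1/((215665 + 183585) + (210 + 2947)*(-1/679200)) = 1/(399250 + 3157*(-1/679200)) = 1/(399250 - 3157/679200) = 1/(271170596843/679200) = 679200/271170596843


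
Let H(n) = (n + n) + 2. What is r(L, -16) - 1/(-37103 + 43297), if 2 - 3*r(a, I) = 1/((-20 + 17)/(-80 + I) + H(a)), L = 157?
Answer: 125051297/187919766 ≈ 0.66545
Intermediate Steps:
H(n) = 2 + 2*n (H(n) = 2*n + 2 = 2 + 2*n)
r(a, I) = ⅔ - 1/(3*(2 - 3/(-80 + I) + 2*a)) (r(a, I) = ⅔ - 1/(3*((-20 + 17)/(-80 + I) + (2 + 2*a))) = ⅔ - 1/(3*(-3/(-80 + I) + (2 + 2*a))) = ⅔ - 1/(3*(2 - 3/(-80 + I) + 2*a)))
r(L, -16) - 1/(-37103 + 43297) = (246 - 16 + 320*157 - 4*(-16)*(1 + 157))/(3*(163 + 160*157 - 2*(-16)*(1 + 157))) - 1/(-37103 + 43297) = (246 - 16 + 50240 - 4*(-16)*158)/(3*(163 + 25120 - 2*(-16)*158)) - 1/6194 = (246 - 16 + 50240 + 10112)/(3*(163 + 25120 + 5056)) - 1*1/6194 = (⅓)*60582/30339 - 1/6194 = (⅓)*(1/30339)*60582 - 1/6194 = 20194/30339 - 1/6194 = 125051297/187919766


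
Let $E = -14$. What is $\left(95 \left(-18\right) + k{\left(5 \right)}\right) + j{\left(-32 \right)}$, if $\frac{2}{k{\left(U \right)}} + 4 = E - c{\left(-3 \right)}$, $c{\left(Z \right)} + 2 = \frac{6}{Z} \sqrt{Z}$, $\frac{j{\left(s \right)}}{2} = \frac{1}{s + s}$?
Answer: $- \frac{3666563}{2144} - \frac{i \sqrt{3}}{67} \approx -1710.2 - 0.025852 i$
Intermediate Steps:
$j{\left(s \right)} = \frac{1}{s}$ ($j{\left(s \right)} = \frac{2}{s + s} = \frac{2}{2 s} = 2 \frac{1}{2 s} = \frac{1}{s}$)
$c{\left(Z \right)} = -2 + \frac{6}{\sqrt{Z}}$ ($c{\left(Z \right)} = -2 + \frac{6}{Z} \sqrt{Z} = -2 + \frac{6}{\sqrt{Z}}$)
$k{\left(U \right)} = \frac{2}{-16 + 2 i \sqrt{3}}$ ($k{\left(U \right)} = \frac{2}{-4 - \left(12 - 2 i \sqrt{3}\right)} = \frac{2}{-16 + 2 i \sqrt{3}}$)
$\left(95 \left(-18\right) + k{\left(5 \right)}\right) + j{\left(-32 \right)} = \left(95 \left(-18\right) - \left(\frac{8}{67} + \frac{i \sqrt{3}}{67}\right)\right) + \frac{1}{-32} = \left(-1710 - \left(\frac{8}{67} + \frac{i \sqrt{3}}{67}\right)\right) - \frac{1}{32} = \left(- \frac{114578}{67} - \frac{i \sqrt{3}}{67}\right) - \frac{1}{32} = - \frac{3666563}{2144} - \frac{i \sqrt{3}}{67}$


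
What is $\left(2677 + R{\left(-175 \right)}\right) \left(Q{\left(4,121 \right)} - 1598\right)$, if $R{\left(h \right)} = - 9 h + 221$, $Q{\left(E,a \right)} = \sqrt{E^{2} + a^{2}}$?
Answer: $-7147854 + 4473 \sqrt{14657} \approx -6.6063 \cdot 10^{6}$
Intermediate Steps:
$R{\left(h \right)} = 221 - 9 h$
$\left(2677 + R{\left(-175 \right)}\right) \left(Q{\left(4,121 \right)} - 1598\right) = \left(2677 + \left(221 - -1575\right)\right) \left(\sqrt{4^{2} + 121^{2}} - 1598\right) = \left(2677 + \left(221 + 1575\right)\right) \left(\sqrt{16 + 14641} - 1598\right) = \left(2677 + 1796\right) \left(\sqrt{14657} - 1598\right) = 4473 \left(-1598 + \sqrt{14657}\right) = -7147854 + 4473 \sqrt{14657}$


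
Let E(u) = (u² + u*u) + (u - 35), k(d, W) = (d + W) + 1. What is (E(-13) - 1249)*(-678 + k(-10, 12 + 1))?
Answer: 646366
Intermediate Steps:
k(d, W) = 1 + W + d (k(d, W) = (W + d) + 1 = 1 + W + d)
E(u) = -35 + u + 2*u² (E(u) = (u² + u²) + (-35 + u) = 2*u² + (-35 + u) = -35 + u + 2*u²)
(E(-13) - 1249)*(-678 + k(-10, 12 + 1)) = ((-35 - 13 + 2*(-13)²) - 1249)*(-678 + (1 + (12 + 1) - 10)) = ((-35 - 13 + 2*169) - 1249)*(-678 + (1 + 13 - 10)) = ((-35 - 13 + 338) - 1249)*(-678 + 4) = (290 - 1249)*(-674) = -959*(-674) = 646366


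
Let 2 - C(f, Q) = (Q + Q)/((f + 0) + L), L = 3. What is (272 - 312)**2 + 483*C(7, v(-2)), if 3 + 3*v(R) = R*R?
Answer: 12669/5 ≈ 2533.8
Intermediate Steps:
v(R) = -1 + R**2/3 (v(R) = -1 + (R*R)/3 = -1 + R**2/3)
C(f, Q) = 2 - 2*Q/(3 + f) (C(f, Q) = 2 - (Q + Q)/((f + 0) + 3) = 2 - 2*Q/(f + 3) = 2 - 2*Q/(3 + f))
(272 - 312)**2 + 483*C(7, v(-2)) = (272 - 312)**2 + 483*(2*(3 + 7 - (-1 + (1/3)*(-2)**2))/(3 + 7)) = (-40)**2 + 483*(2*(3 + 7 - (-1 + (1/3)*4))/10) = 1600 + 483*(2*(1/10)*(3 + 7 - (-1 + 4/3))) = 1600 + 483*(2*(1/10)*(3 + 7 - 1*1/3)) = 1600 + 483*(2*(1/10)*(3 + 7 - 1/3)) = 1600 + 483*(2*(1/10)*(29/3)) = 1600 + 483*(29/15) = 1600 + 4669/5 = 12669/5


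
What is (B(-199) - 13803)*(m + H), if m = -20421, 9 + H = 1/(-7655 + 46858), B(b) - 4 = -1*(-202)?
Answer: 10890072378533/39203 ≈ 2.7779e+8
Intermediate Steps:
B(b) = 206 (B(b) = 4 - 1*(-202) = 4 + 202 = 206)
H = -352826/39203 (H = -9 + 1/(-7655 + 46858) = -9 + 1/39203 = -352826/39203 ≈ -9.0000)
(B(-199) - 13803)*(m + H) = (206 - 13803)*(-20421 - 352826/39203) = -13597*(-800917289/39203) = 10890072378533/39203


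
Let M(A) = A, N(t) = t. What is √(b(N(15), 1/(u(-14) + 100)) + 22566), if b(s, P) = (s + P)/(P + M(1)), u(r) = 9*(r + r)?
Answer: √514871495/151 ≈ 150.27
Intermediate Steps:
u(r) = 18*r (u(r) = 9*(2*r) = 18*r)
b(s, P) = (P + s)/(1 + P) (b(s, P) = (s + P)/(P + 1) = (P + s)/(1 + P))
√(b(N(15), 1/(u(-14) + 100)) + 22566) = √((1/(18*(-14) + 100) + 15)/(1 + 1/(18*(-14) + 100)) + 22566) = √((1/(-252 + 100) + 15)/(1 + 1/(-252 + 100)) + 22566) = √((1/(-152) + 15)/(1 + 1/(-152)) + 22566) = √((-1/152 + 15)/(1 - 1/152) + 22566) = √((2279/152)/(151/152) + 22566) = √((152/151)*(2279/152) + 22566) = √(2279/151 + 22566) = √(3409745/151) = √514871495/151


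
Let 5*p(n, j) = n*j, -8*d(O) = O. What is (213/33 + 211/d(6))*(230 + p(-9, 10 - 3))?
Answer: -9860177/165 ≈ -59759.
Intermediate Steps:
d(O) = -O/8
p(n, j) = j*n/5 (p(n, j) = (n*j)/5 = (j*n)/5 = j*n/5)
(213/33 + 211/d(6))*(230 + p(-9, 10 - 3)) = (213/33 + 211/((-⅛*6)))*(230 + (⅕)*(10 - 3)*(-9)) = (213*(1/33) + 211/(-¾))*(230 + (⅕)*7*(-9)) = (71/11 + 211*(-4/3))*(230 - 63/5) = (71/11 - 844/3)*(1087/5) = -9071/33*1087/5 = -9860177/165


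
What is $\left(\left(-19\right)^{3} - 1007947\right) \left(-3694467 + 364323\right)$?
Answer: $3379450112064$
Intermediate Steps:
$\left(\left(-19\right)^{3} - 1007947\right) \left(-3694467 + 364323\right) = \left(-6859 - 1007947\right) \left(-3330144\right) = \left(-1014806\right) \left(-3330144\right) = 3379450112064$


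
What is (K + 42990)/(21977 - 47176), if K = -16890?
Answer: -26100/25199 ≈ -1.0358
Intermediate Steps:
(K + 42990)/(21977 - 47176) = (-16890 + 42990)/(21977 - 47176) = 26100/(-25199) = 26100*(-1/25199) = -26100/25199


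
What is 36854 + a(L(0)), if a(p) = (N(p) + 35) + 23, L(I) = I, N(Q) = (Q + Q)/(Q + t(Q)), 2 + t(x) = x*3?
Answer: 36912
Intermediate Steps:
t(x) = -2 + 3*x (t(x) = -2 + x*3 = -2 + 3*x)
N(Q) = 2*Q/(-2 + 4*Q) (N(Q) = (Q + Q)/(Q + (-2 + 3*Q)) = (2*Q)/(-2 + 4*Q) = 2*Q/(-2 + 4*Q))
a(p) = 58 + p/(-1 + 2*p) (a(p) = (p/(-1 + 2*p) + 35) + 23 = (35 + p/(-1 + 2*p)) + 23 = 58 + p/(-1 + 2*p))
36854 + a(L(0)) = 36854 + (-58 + 117*0)/(-1 + 2*0) = 36854 + (-58 + 0)/(-1 + 0) = 36854 - 58/(-1) = 36854 - 1*(-58) = 36854 + 58 = 36912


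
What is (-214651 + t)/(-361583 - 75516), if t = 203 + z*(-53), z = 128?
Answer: 221232/437099 ≈ 0.50614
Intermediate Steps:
t = -6581 (t = 203 + 128*(-53) = 203 - 6784 = -6581)
(-214651 + t)/(-361583 - 75516) = (-214651 - 6581)/(-361583 - 75516) = -221232/(-437099) = -221232*(-1/437099) = 221232/437099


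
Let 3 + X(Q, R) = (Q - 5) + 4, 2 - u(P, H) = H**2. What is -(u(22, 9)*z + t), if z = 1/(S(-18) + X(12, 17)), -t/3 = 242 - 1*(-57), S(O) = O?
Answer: 8891/10 ≈ 889.10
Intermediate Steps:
u(P, H) = 2 - H**2
X(Q, R) = -4 + Q (X(Q, R) = -3 + ((Q - 5) + 4) = -3 + ((-5 + Q) + 4) = -3 + (-1 + Q) = -4 + Q)
t = -897 (t = -3*(242 - 1*(-57)) = -3*(242 + 57) = -3*299 = -897)
z = -1/10 (z = 1/(-18 + (-4 + 12)) = 1/(-18 + 8) = 1/(-10) = -1/10 ≈ -0.10000)
-(u(22, 9)*z + t) = -((2 - 1*9**2)*(-1/10) - 897) = -((2 - 1*81)*(-1/10) - 897) = -((2 - 81)*(-1/10) - 897) = -(-79*(-1/10) - 897) = -(79/10 - 897) = -1*(-8891/10) = 8891/10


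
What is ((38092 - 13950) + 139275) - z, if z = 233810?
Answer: -70393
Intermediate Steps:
((38092 - 13950) + 139275) - z = ((38092 - 13950) + 139275) - 1*233810 = (24142 + 139275) - 233810 = 163417 - 233810 = -70393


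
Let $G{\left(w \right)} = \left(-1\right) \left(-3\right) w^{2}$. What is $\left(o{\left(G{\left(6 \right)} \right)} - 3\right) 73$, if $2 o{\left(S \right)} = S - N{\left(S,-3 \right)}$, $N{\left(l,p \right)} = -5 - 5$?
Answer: $4088$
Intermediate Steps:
$N{\left(l,p \right)} = -10$
$G{\left(w \right)} = 3 w^{2}$
$o{\left(S \right)} = 5 + \frac{S}{2}$ ($o{\left(S \right)} = \frac{S - -10}{2} = \frac{S + 10}{2} = \frac{10 + S}{2} = 5 + \frac{S}{2}$)
$\left(o{\left(G{\left(6 \right)} \right)} - 3\right) 73 = \left(\left(5 + \frac{3 \cdot 6^{2}}{2}\right) - 3\right) 73 = \left(\left(5 + \frac{3 \cdot 36}{2}\right) - 3\right) 73 = \left(\left(5 + \frac{1}{2} \cdot 108\right) - 3\right) 73 = \left(\left(5 + 54\right) - 3\right) 73 = \left(59 - 3\right) 73 = 56 \cdot 73 = 4088$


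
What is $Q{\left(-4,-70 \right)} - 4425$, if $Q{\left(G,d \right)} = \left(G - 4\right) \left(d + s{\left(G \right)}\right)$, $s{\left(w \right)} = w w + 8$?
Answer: $-4057$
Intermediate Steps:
$s{\left(w \right)} = 8 + w^{2}$ ($s{\left(w \right)} = w^{2} + 8 = 8 + w^{2}$)
$Q{\left(G,d \right)} = \left(-4 + G\right) \left(8 + d + G^{2}\right)$ ($Q{\left(G,d \right)} = \left(G - 4\right) \left(d + \left(8 + G^{2}\right)\right) = \left(-4 + G\right) \left(8 + d + G^{2}\right)$)
$Q{\left(-4,-70 \right)} - 4425 = \left(-32 - -280 - 4 \left(-4\right)^{2} - -280 - 4 \left(8 + \left(-4\right)^{2}\right)\right) - 4425 = \left(-32 + 280 - 64 + 280 - 4 \left(8 + 16\right)\right) - 4425 = \left(-32 + 280 - 64 + 280 - 96\right) - 4425 = 368 - 4425 = -4057$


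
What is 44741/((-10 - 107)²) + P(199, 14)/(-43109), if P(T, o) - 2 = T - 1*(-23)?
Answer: 1925673433/590119101 ≈ 3.2632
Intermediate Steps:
P(T, o) = 25 + T (P(T, o) = 2 + (T - 1*(-23)) = 2 + (T + 23) = 2 + (23 + T) = 25 + T)
44741/((-10 - 107)²) + P(199, 14)/(-43109) = 44741/((-10 - 107)²) + (25 + 199)/(-43109) = 44741/((-117)²) + 224*(-1/43109) = 44741/13689 - 224/43109 = 1925673433/590119101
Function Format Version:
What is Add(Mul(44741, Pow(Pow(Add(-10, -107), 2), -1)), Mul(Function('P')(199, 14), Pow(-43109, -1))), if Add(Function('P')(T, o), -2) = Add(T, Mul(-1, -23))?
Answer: Rational(1925673433, 590119101) ≈ 3.2632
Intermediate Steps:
Function('P')(T, o) = Add(25, T) (Function('P')(T, o) = Add(2, Add(T, Mul(-1, -23))) = Add(2, Add(T, 23)) = Add(2, Add(23, T)) = Add(25, T))
Add(Mul(44741, Pow(Pow(Add(-10, -107), 2), -1)), Mul(Function('P')(199, 14), Pow(-43109, -1))) = Add(Mul(44741, Pow(Pow(Add(-10, -107), 2), -1)), Mul(Add(25, 199), Pow(-43109, -1))) = Add(Mul(44741, Pow(Pow(-117, 2), -1)), Mul(224, Rational(-1, 43109))) = Add(Mul(44741, Pow(13689, -1)), Rational(-224, 43109)) = Add(Mul(44741, Rational(1, 13689)), Rational(-224, 43109)) = Add(Rational(44741, 13689), Rational(-224, 43109)) = Rational(1925673433, 590119101)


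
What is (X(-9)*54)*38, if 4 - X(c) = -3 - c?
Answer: -4104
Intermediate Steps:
X(c) = 7 + c (X(c) = 4 - (-3 - c) = 4 + (3 + c) = 7 + c)
(X(-9)*54)*38 = ((7 - 9)*54)*38 = -2*54*38 = -108*38 = -4104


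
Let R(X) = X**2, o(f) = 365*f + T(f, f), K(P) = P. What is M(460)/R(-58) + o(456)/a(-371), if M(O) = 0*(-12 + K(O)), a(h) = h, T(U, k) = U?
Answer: -166896/371 ≈ -449.85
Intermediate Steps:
o(f) = 366*f (o(f) = 365*f + f = 366*f)
M(O) = 0 (M(O) = 0*(-12 + O) = 0)
M(460)/R(-58) + o(456)/a(-371) = 0/((-58)**2) + (366*456)/(-371) = 0/3364 + 166896*(-1/371) = 0*(1/3364) - 166896/371 = 0 - 166896/371 = -166896/371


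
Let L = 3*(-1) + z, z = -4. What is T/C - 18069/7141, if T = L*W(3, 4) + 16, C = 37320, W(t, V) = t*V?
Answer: -168705167/66625530 ≈ -2.5321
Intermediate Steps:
W(t, V) = V*t
L = -7 (L = 3*(-1) - 4 = -3 - 4 = -7)
T = -68 (T = -28*3 + 16 = -7*12 + 16 = -84 + 16 = -68)
T/C - 18069/7141 = -68/37320 - 18069/7141 = -68*1/37320 - 18069*1/7141 = -17/9330 - 18069/7141 = -168705167/66625530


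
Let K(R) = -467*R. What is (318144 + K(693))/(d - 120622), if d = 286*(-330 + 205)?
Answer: 1829/52124 ≈ 0.035089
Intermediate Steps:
d = -35750 (d = 286*(-125) = -35750)
(318144 + K(693))/(d - 120622) = (318144 - 467*693)/(-35750 - 120622) = (318144 - 323631)/(-156372) = -5487*(-1/156372) = 1829/52124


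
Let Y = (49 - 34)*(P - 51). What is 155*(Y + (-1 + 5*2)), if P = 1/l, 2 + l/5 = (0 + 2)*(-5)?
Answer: -468875/4 ≈ -1.1722e+5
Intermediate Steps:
l = -60 (l = -10 + 5*((0 + 2)*(-5)) = -10 + 5*(2*(-5)) = -10 + 5*(-10) = -10 - 50 = -60)
P = -1/60 (P = 1/(-60) = -1/60 ≈ -0.016667)
Y = -3061/4 (Y = (49 - 34)*(-1/60 - 51) = 15*(-3061/60) = -3061/4 ≈ -765.25)
155*(Y + (-1 + 5*2)) = 155*(-3061/4 + (-1 + 5*2)) = 155*(-3061/4 + (-1 + 10)) = 155*(-3061/4 + 9) = 155*(-3025/4) = -468875/4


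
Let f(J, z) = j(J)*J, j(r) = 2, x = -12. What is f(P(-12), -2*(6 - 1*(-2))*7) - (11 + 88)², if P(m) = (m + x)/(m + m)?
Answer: -9799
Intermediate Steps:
P(m) = (-12 + m)/(2*m) (P(m) = (m - 12)/(m + m) = (-12 + m)/((2*m)) = (-12 + m)*(1/(2*m)) = (-12 + m)/(2*m))
f(J, z) = 2*J
f(P(-12), -2*(6 - 1*(-2))*7) - (11 + 88)² = 2*((½)*(-12 - 12)/(-12)) - (11 + 88)² = 2*((½)*(-1/12)*(-24)) - 1*99² = 2*1 - 1*9801 = 2 - 9801 = -9799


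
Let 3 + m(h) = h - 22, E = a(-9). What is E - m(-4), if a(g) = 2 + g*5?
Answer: -14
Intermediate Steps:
a(g) = 2 + 5*g
E = -43 (E = 2 + 5*(-9) = 2 - 45 = -43)
m(h) = -25 + h (m(h) = -3 + (h - 22) = -3 + (-22 + h) = -25 + h)
E - m(-4) = -43 - (-25 - 4) = -43 - 1*(-29) = -43 + 29 = -14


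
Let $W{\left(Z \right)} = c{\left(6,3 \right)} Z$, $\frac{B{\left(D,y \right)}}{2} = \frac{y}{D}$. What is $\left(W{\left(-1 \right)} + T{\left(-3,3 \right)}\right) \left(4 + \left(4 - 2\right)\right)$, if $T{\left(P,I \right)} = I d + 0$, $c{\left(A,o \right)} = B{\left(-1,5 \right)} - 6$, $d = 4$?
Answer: $168$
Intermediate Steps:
$B{\left(D,y \right)} = \frac{2 y}{D}$ ($B{\left(D,y \right)} = 2 \frac{y}{D} = \frac{2 y}{D}$)
$c{\left(A,o \right)} = -16$ ($c{\left(A,o \right)} = 2 \cdot 5 \frac{1}{-1} - 6 = 2 \cdot 5 \left(-1\right) - 6 = -10 - 6 = -16$)
$T{\left(P,I \right)} = 4 I$ ($T{\left(P,I \right)} = I 4 + 0 = 4 I + 0 = 4 I$)
$W{\left(Z \right)} = - 16 Z$
$\left(W{\left(-1 \right)} + T{\left(-3,3 \right)}\right) \left(4 + \left(4 - 2\right)\right) = \left(\left(-16\right) \left(-1\right) + 4 \cdot 3\right) \left(4 + \left(4 - 2\right)\right) = \left(16 + 12\right) \left(4 + 2\right) = 28 \cdot 6 = 168$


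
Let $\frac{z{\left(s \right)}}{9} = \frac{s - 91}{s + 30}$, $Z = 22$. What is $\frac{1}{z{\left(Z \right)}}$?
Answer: $- \frac{52}{621} \approx -0.083736$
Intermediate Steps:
$z{\left(s \right)} = \frac{9 \left(-91 + s\right)}{30 + s}$ ($z{\left(s \right)} = 9 \frac{s - 91}{s + 30} = 9 \frac{-91 + s}{30 + s} = \frac{9 \left(-91 + s\right)}{30 + s}$)
$\frac{1}{z{\left(Z \right)}} = \frac{1}{9 \frac{1}{30 + 22} \left(-91 + 22\right)} = \frac{1}{9 \cdot \frac{1}{52} \left(-69\right)} = \frac{1}{- \frac{621}{52}} = - \frac{52}{621}$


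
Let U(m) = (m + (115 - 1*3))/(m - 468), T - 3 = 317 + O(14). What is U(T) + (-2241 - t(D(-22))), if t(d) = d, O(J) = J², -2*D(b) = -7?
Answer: -26777/12 ≈ -2231.4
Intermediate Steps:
D(b) = 7/2 (D(b) = -½*(-7) = 7/2)
T = 516 (T = 3 + (317 + 14²) = 3 + (317 + 196) = 3 + 513 = 516)
U(m) = (112 + m)/(-468 + m) (U(m) = (m + (115 - 3))/(-468 + m) = (m + 112)/(-468 + m) = (112 + m)/(-468 + m))
U(T) + (-2241 - t(D(-22))) = (112 + 516)/(-468 + 516) + (-2241 - 1*7/2) = 628/48 + (-2241 - 7/2) = (1/48)*628 - 4489/2 = 157/12 - 4489/2 = -26777/12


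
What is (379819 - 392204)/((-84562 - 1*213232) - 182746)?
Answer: 2477/96108 ≈ 0.025773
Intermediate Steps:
(379819 - 392204)/((-84562 - 1*213232) - 182746) = -12385/((-84562 - 213232) - 182746) = -12385/(-297794 - 182746) = -12385/(-480540) = -12385*(-1/480540) = 2477/96108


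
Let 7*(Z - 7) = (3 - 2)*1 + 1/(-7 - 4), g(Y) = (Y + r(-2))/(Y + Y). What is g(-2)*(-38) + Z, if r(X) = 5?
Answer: 5487/154 ≈ 35.630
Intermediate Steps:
g(Y) = (5 + Y)/(2*Y) (g(Y) = (Y + 5)/(Y + Y) = (5 + Y)/((2*Y)) = (5 + Y)*(1/(2*Y)) = (5 + Y)/(2*Y))
Z = 549/77 (Z = 7 + ((3 - 2)*1 + 1/(-7 - 4))/7 = 7 + (1*1 + 1/(-11))/7 = 7 + (1 - 1/11)/7 = 7 + (1/7)*(10/11) = 7 + 10/77 = 549/77 ≈ 7.1299)
g(-2)*(-38) + Z = ((1/2)*(5 - 2)/(-2))*(-38) + 549/77 = ((1/2)*(-1/2)*3)*(-38) + 549/77 = -3/4*(-38) + 549/77 = 57/2 + 549/77 = 5487/154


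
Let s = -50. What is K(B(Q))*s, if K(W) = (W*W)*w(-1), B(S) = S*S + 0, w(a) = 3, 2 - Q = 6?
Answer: -38400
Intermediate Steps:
Q = -4 (Q = 2 - 1*6 = 2 - 6 = -4)
B(S) = S**2 (B(S) = S**2 + 0 = S**2)
K(W) = 3*W**2 (K(W) = (W*W)*3 = W**2*3 = 3*W**2)
K(B(Q))*s = (3*((-4)**2)**2)*(-50) = (3*16**2)*(-50) = (3*256)*(-50) = 768*(-50) = -38400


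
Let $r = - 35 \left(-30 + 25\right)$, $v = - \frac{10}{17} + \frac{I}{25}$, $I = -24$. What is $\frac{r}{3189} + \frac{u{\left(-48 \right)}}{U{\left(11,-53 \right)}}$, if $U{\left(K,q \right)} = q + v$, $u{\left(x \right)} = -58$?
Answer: $\frac{82665875}{73930587} \approx 1.1182$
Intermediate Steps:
$v = - \frac{658}{425}$ ($v = - \frac{10}{17} - \frac{24}{25} = - \frac{658}{425} \approx -1.5482$)
$U{\left(K,q \right)} = - \frac{658}{425} + q$ ($U{\left(K,q \right)} = q - \frac{658}{425} = - \frac{658}{425} + q$)
$r = 175$ ($r = \left(-35\right) \left(-5\right) = 175$)
$\frac{r}{3189} + \frac{u{\left(-48 \right)}}{U{\left(11,-53 \right)}} = \frac{175}{3189} - \frac{58}{- \frac{658}{425} - 53} = 175 \cdot \frac{1}{3189} - \frac{58}{- \frac{23183}{425}} = \frac{175}{3189} - - \frac{24650}{23183} = \frac{175}{3189} + \frac{24650}{23183} = \frac{82665875}{73930587}$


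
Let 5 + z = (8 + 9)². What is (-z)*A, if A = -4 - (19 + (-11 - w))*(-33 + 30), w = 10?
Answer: 2840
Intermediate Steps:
z = 284 (z = -5 + (8 + 9)² = -5 + 17² = -5 + 289 = 284)
A = -10 (A = -4 - (19 + (-11 - 1*10))*(-33 + 30) = -4 - (19 + (-11 - 10))*(-3) = -4 - (19 - 21)*(-3) = -4 - (-2)*(-3) = -4 - 1*6 = -4 - 6 = -10)
(-z)*A = -1*284*(-10) = -284*(-10) = 2840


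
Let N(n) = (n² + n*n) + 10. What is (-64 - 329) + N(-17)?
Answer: 195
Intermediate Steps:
N(n) = 10 + 2*n² (N(n) = (n² + n²) + 10 = 2*n² + 10 = 10 + 2*n²)
(-64 - 329) + N(-17) = (-64 - 329) + (10 + 2*(-17)²) = -393 + (10 + 2*289) = -393 + (10 + 578) = -393 + 588 = 195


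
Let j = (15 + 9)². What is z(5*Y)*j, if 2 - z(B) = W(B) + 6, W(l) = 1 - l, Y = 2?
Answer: 2880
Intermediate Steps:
z(B) = -5 + B (z(B) = 2 - ((1 - B) + 6) = 2 - (7 - B) = 2 + (-7 + B) = -5 + B)
j = 576 (j = 24² = 576)
z(5*Y)*j = (-5 + 5*2)*576 = (-5 + 10)*576 = 5*576 = 2880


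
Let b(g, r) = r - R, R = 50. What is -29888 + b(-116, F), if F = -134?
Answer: -30072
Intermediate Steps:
b(g, r) = -50 + r (b(g, r) = r - 1*50 = r - 50 = -50 + r)
-29888 + b(-116, F) = -29888 + (-50 - 134) = -29888 - 184 = -30072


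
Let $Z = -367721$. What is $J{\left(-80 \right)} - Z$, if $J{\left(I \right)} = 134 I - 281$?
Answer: $356720$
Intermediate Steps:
$J{\left(I \right)} = -281 + 134 I$
$J{\left(-80 \right)} - Z = \left(-281 + 134 \left(-80\right)\right) - -367721 = \left(-281 - 10720\right) + 367721 = -11001 + 367721 = 356720$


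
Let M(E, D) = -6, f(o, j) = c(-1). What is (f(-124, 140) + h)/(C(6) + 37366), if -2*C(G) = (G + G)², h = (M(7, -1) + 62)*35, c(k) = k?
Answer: 1959/37294 ≈ 0.052529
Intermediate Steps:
f(o, j) = -1
h = 1960 (h = (-6 + 62)*35 = 56*35 = 1960)
C(G) = -2*G² (C(G) = -(G + G)²/2 = -4*G²/2 = -2*G²)
(f(-124, 140) + h)/(C(6) + 37366) = (-1 + 1960)/(-2*6² + 37366) = 1959/(-2*36 + 37366) = 1959/(-72 + 37366) = 1959/37294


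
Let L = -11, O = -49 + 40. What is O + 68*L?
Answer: -757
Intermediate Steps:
O = -9
O + 68*L = -9 + 68*(-11) = -9 - 748 = -757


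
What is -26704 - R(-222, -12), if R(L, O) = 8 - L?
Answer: -26934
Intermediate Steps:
-26704 - R(-222, -12) = -26704 - (8 - 1*(-222)) = -26704 - (8 + 222) = -26704 - 1*230 = -26704 - 230 = -26934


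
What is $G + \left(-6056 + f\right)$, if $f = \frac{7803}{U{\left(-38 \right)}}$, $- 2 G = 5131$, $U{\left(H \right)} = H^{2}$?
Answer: $- \frac{12441643}{1444} \approx -8616.1$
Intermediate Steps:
$G = - \frac{5131}{2}$ ($G = \left(- \frac{1}{2}\right) 5131 = - \frac{5131}{2} \approx -2565.5$)
$f = \frac{7803}{1444}$ ($f = \frac{7803}{\left(-38\right)^{2}} = \frac{7803}{1444} \approx 5.4037$)
$G + \left(-6056 + f\right) = - \frac{5131}{2} + \left(-6056 + \frac{7803}{1444}\right) = - \frac{5131}{2} - \frac{8737061}{1444} = - \frac{12441643}{1444}$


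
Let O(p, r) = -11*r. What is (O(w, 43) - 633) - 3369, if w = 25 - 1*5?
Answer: -4475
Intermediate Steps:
w = 20 (w = 25 - 5 = 20)
(O(w, 43) - 633) - 3369 = (-11*43 - 633) - 3369 = (-473 - 633) - 3369 = -1106 - 3369 = -4475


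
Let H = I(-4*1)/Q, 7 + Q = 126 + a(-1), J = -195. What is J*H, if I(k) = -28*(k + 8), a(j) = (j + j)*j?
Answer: 21840/121 ≈ 180.50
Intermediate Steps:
a(j) = 2*j² (a(j) = (2*j)*j = 2*j²)
I(k) = -224 - 28*k (I(k) = -28*(8 + k) = -224 - 28*k)
Q = 121 (Q = -7 + (126 + 2*(-1)²) = -7 + (126 + 2*1) = -7 + (126 + 2) = -7 + 128 = 121)
H = -112/121 (H = (-224 - (-112))/121 = (-224 - 28*(-4))*(1/121) = (-224 + 112)*(1/121) = -112*1/121 = -112/121 ≈ -0.92562)
J*H = -195*(-112/121) = 21840/121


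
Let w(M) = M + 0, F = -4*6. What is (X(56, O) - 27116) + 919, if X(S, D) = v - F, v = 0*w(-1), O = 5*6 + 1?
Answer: -26173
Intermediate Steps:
F = -24
w(M) = M
O = 31 (O = 30 + 1 = 31)
v = 0 (v = 0*(-1) = 0)
X(S, D) = 24 (X(S, D) = 0 - 1*(-24) = 0 + 24 = 24)
(X(56, O) - 27116) + 919 = (24 - 27116) + 919 = -27092 + 919 = -26173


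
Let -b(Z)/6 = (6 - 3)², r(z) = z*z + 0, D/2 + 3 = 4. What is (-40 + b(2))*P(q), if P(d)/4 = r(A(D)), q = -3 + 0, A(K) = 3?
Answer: -3384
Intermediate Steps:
D = 2 (D = -6 + 2*4 = -6 + 8 = 2)
q = -3
r(z) = z² (r(z) = z² + 0 = z²)
P(d) = 36 (P(d) = 4*3² = 4*9 = 36)
b(Z) = -54 (b(Z) = -6*(6 - 3)² = -6*3² = -6*9 = -54)
(-40 + b(2))*P(q) = (-40 - 54)*36 = -94*36 = -3384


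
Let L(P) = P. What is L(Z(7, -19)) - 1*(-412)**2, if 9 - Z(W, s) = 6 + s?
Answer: -169722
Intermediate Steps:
Z(W, s) = 3 - s (Z(W, s) = 9 - (6 + s) = 9 + (-6 - s) = 3 - s)
L(Z(7, -19)) - 1*(-412)**2 = (3 - 1*(-19)) - 1*(-412)**2 = (3 + 19) - 1*169744 = 22 - 169744 = -169722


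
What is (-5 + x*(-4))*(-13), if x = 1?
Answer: 117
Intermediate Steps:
(-5 + x*(-4))*(-13) = (-5 + 1*(-4))*(-13) = (-5 - 4)*(-13) = -9*(-13) = 117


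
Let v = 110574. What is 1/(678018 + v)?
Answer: 1/788592 ≈ 1.2681e-6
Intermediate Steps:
1/(678018 + v) = 1/(678018 + 110574) = 1/788592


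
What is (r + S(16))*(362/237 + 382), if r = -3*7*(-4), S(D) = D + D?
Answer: 10543936/237 ≈ 44489.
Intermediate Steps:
S(D) = 2*D
r = 84 (r = -21*(-4) = 84)
(r + S(16))*(362/237 + 382) = (84 + 2*16)*(362/237 + 382) = (84 + 32)*(362*(1/237) + 382) = 116*(362/237 + 382) = 116*(90896/237) = 10543936/237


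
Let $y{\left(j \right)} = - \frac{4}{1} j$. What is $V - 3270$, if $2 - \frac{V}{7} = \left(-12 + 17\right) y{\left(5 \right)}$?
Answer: $-2556$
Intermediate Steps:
$y{\left(j \right)} = - 4 j$ ($y{\left(j \right)} = \left(-4\right) 1 j = - 4 j$)
$V = 714$ ($V = 14 - 7 \left(-12 + 17\right) \left(\left(-4\right) 5\right) = 14 - 7 \cdot 5 \left(-20\right) = 14 - -700 = 14 + 700 = 714$)
$V - 3270 = 714 - 3270 = -2556$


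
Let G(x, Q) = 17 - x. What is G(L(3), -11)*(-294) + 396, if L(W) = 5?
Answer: -3132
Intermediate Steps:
G(L(3), -11)*(-294) + 396 = (17 - 1*5)*(-294) + 396 = (17 - 5)*(-294) + 396 = 12*(-294) + 396 = -3528 + 396 = -3132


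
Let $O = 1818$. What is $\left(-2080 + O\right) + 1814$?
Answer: $1552$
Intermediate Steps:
$\left(-2080 + O\right) + 1814 = \left(-2080 + 1818\right) + 1814 = -262 + 1814 = 1552$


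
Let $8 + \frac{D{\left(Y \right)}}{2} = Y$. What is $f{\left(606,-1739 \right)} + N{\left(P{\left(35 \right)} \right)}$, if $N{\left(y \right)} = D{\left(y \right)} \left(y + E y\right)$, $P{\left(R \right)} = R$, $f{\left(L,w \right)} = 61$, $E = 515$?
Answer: $975301$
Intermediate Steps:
$D{\left(Y \right)} = -16 + 2 Y$
$N{\left(y \right)} = 516 y \left(-16 + 2 y\right)$ ($N{\left(y \right)} = \left(-16 + 2 y\right) \left(y + 515 y\right) = \left(-16 + 2 y\right) 516 y = 516 y \left(-16 + 2 y\right)$)
$f{\left(606,-1739 \right)} + N{\left(P{\left(35 \right)} \right)} = 61 + 1032 \cdot 35 \left(-8 + 35\right) = 61 + 1032 \cdot 35 \cdot 27 = 61 + 975240 = 975301$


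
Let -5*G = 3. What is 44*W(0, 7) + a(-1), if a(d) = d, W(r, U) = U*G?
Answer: -929/5 ≈ -185.80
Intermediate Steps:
G = -3/5 (G = -1/5*3 = -3/5 ≈ -0.60000)
W(r, U) = -3*U/5 (W(r, U) = U*(-3/5) = -3*U/5)
44*W(0, 7) + a(-1) = 44*(-3/5*7) - 1 = 44*(-21/5) - 1 = -924/5 - 1 = -929/5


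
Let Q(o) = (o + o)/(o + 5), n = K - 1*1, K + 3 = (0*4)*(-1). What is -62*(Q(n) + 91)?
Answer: -5146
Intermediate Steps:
K = -3 (K = -3 + (0*4)*(-1) = -3 + 0*(-1) = -3 + 0 = -3)
n = -4 (n = -3 - 1*1 = -3 - 1 = -4)
Q(o) = 2*o/(5 + o) (Q(o) = (2*o)/(5 + o) = 2*o/(5 + o))
-62*(Q(n) + 91) = -62*(2*(-4)/(5 - 4) + 91) = -62*(2*(-4)/1 + 91) = -62*(2*(-4)*1 + 91) = -62*(-8 + 91) = -62*83 = -5146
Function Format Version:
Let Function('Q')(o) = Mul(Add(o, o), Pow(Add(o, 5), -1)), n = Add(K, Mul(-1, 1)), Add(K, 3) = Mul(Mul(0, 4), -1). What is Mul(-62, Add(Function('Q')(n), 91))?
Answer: -5146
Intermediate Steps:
K = -3 (K = Add(-3, Mul(Mul(0, 4), -1)) = Add(-3, Mul(0, -1)) = Add(-3, 0) = -3)
n = -4 (n = Add(-3, Mul(-1, 1)) = Add(-3, -1) = -4)
Function('Q')(o) = Mul(2, o, Pow(Add(5, o), -1)) (Function('Q')(o) = Mul(Mul(2, o), Pow(Add(5, o), -1)) = Mul(2, o, Pow(Add(5, o), -1)))
Mul(-62, Add(Function('Q')(n), 91)) = Mul(-62, Add(Mul(2, -4, Pow(Add(5, -4), -1)), 91)) = Mul(-62, Add(Mul(2, -4, Pow(1, -1)), 91)) = Mul(-62, Add(Mul(2, -4, 1), 91)) = Mul(-62, Add(-8, 91)) = Mul(-62, 83) = -5146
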